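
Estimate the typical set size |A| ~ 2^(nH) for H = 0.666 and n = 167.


log2|A_typical| = nH = 167 * 0.666 = 111.222, so |A_typical| ~ 2^111.222 = 3.028e+33

3.028e+33


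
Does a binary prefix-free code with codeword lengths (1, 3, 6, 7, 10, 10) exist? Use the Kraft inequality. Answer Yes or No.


Kraft sum = sum(2^(-l_i)) = 0.6504, need <= 1. Result: satisfied (a binary prefix-free code with these lengths exists)

Yes


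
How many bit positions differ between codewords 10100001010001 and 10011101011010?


Count differing positions: . . ^ ^ ^ ^ . . . . ^ . ^ ^ = 7 differences

7


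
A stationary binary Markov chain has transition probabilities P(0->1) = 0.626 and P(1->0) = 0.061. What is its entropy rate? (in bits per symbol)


Stationary distribution: pi_0 = p10/(p01+p10) = 0.0888, pi_1 = 0.9112. Entropy rate H' = pi_0*H(p01) + pi_1*H(p10) = 0.0888*0.9537 + 0.9112*0.3314 = 0.3867

0.3867 bits/symbol


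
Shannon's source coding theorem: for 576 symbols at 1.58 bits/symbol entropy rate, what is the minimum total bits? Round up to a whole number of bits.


Minimum bits >= n * H = 576 * 1.58 = 910.08, rounded up to a whole number of bits = 911

911 bits


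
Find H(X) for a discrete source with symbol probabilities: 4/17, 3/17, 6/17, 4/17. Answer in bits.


H = -sum(p_i * log2(p_i)). Terms: -(4/17)*log2(4/17) = 0.491168; -(3/17)*log2(3/17) = 0.441618; -(6/17)*log2(6/17) = 0.530294; -(4/17)*log2(4/17) = 0.491168. H = 0.491168 + 0.441618 + 0.530294 + 0.491168 = 1.9542

1.9542 bits


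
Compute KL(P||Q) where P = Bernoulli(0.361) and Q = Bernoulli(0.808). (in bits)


KL = p*log2(p/q) + (1-p)*log2((1-p)/(1-q)) = 0.361*log2(0.361/0.808) + 0.639*log2(0.639/0.192) = 0.6889

0.6889 bits


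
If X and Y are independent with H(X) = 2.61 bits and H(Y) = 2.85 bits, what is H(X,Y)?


For independent variables, H(X,Y) = H(X) + H(Y) = 2.61 + 2.85 = 5.46

5.46 bits


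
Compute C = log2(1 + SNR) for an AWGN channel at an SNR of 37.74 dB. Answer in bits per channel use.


SNR_linear = 10^(37.74/10) = 5942.9216; C = log2(1 + SNR_linear) = log2(1 + 5942.9216) = 12.5372

12.5372 bits/channel use


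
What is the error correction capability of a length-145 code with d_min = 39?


Correction capability = floor((d-1)/2) = floor((39-1)/2) = 19

19 errors


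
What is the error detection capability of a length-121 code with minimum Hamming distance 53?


Detection capability = d_min - 1 = 53 - 1 = 52

52 errors


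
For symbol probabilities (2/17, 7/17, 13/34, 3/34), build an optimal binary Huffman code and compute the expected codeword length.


Huffman construction (repeatedly merge the two least-probable nodes; each merge adds 1 bit to every symbol beneath it): 3/34 + 2/17 = 7/34; 7/34 + 13/34 = 10/17; 7/17 + 10/17 = 1. Resulting codeword lengths (in the order the probabilities were given): (3, 1, 2, 3). L_avg = sum(p_i * l_i) = 2/17*3 + 7/17*1 + 13/34*2 + 3/34*3 = 61/34 = 1.7941

1.7941 bits


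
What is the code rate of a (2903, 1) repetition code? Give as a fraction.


Rate = k/n = 1/2903

1/2903


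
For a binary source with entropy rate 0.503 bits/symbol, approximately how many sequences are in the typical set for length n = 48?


log2|A_typical| = nH = 48 * 0.503 = 24.144, so |A_typical| ~ 2^24.144 = 1.854e+07

1.854e+07


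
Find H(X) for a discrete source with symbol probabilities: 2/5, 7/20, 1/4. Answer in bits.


H = -sum(p_i * log2(p_i)). Terms: -(2/5)*log2(2/5) = 0.528771; -(7/20)*log2(7/20) = 0.530101; -(1/4)*log2(1/4) = 0.500000. H = 0.528771 + 0.530101 + 0.500000 = 1.5589

1.5589 bits


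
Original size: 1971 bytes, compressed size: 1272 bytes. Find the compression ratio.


Ratio = original / compressed = 1971 / 1272 = 1.5495

1.5495


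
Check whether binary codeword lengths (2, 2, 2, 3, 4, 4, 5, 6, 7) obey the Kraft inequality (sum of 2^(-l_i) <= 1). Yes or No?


Kraft sum = sum(2^(-l_i)) = 1.0547, need <= 1. Result: violated (a binary prefix-free code with these lengths cannot exist)

No


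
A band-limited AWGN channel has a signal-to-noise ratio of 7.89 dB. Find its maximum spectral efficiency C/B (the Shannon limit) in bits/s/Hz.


SNR_linear = 10^(7.89/10) = 6.1518; C/B = log2(1 + SNR_linear) = log2(1 + 6.1518) = 2.8383

2.8383 bits/s/Hz


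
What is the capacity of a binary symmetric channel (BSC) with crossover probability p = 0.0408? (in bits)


H(p) = -p*log2(p) - (1-p)*log2(1-p) = -0.0408*log2(0.0408) - 0.9592*log2(0.9592) = 0.188304 + 0.057645 = 0.2459. C = 1 - H(p) = 1 - 0.2459 = 0.7541

0.7541 bits


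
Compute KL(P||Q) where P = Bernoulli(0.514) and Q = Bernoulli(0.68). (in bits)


KL = p*log2(p/q) + (1-p)*log2((1-p)/(1-q)) = 0.514*log2(0.514/0.68) + 0.486*log2(0.486/0.32) = 0.0855

0.0855 bits


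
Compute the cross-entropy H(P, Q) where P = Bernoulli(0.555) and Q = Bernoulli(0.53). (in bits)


H(P,Q) = -p*log2(q) - (1-p)*log2(1-q). -0.555*log2(0.53) = 0.508344; -0.445*log2(0.47) = 0.484724. H(P,Q) = 0.508344 + 0.484724 = 0.9931

0.9931 bits


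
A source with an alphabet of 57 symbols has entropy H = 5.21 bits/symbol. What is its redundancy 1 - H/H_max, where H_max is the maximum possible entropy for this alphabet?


H_max = log2(K) = log2(57) = 5.8329 bits/symbol. Redundancy = 1 - H/H_max = 1 - 5.21/5.8329 = 1 - 0.8932 = 0.1068

0.1068


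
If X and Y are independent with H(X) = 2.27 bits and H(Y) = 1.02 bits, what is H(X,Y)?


For independent variables, H(X,Y) = H(X) + H(Y) = 2.27 + 1.02 = 3.29

3.29 bits


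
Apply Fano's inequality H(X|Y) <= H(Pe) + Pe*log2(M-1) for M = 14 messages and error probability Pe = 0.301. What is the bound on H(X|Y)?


H(Pe) = -Pe*log2(Pe) - (1-Pe)*log2(1-Pe) = -0.301*log2(0.301) - 0.699*log2(0.699) = 0.521382 + 0.361128 = 0.8825. Pe*log2(M-1) = 0.301*log2(13) = 1.113832. Bound = H(Pe) + Pe*log2(M-1) = 0.521382 + 0.361128 + 1.113832 = 1.9963

1.9963 bits


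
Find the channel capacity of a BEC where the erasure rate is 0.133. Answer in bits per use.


C = 1 - epsilon = 1 - 0.133 = 0.867

0.867 bits


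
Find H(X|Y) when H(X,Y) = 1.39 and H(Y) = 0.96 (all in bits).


H(X|Y) = H(X,Y) - H(Y) = 1.39 - 0.96 = 0.43

0.43 bits


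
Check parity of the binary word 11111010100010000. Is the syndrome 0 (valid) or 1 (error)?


Syndrome = XOR of all bits = 1 XOR 1 XOR 1 XOR 1 XOR 1 XOR 0 XOR 1 XOR 0 XOR 1 XOR 0 XOR 0 XOR 0 XOR 1 XOR 0 XOR 0 XOR 0 XOR 0 = 0

0


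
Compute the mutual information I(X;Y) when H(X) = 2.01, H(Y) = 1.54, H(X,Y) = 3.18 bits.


I(X;Y) = H(X) + H(Y) - H(X,Y) = 2.01 + 1.54 - 3.18 = 0.37

0.37 bits


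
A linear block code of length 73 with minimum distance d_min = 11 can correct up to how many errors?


Correction capability = floor((d-1)/2) = floor((11-1)/2) = 5

5 errors


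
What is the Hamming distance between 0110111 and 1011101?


Count differing positions: ^ ^ . ^ . ^ . = 4 differences

4


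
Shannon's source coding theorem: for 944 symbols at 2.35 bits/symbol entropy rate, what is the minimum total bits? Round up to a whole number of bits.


Minimum bits >= n * H = 944 * 2.35 = 2218.4, rounded up to a whole number of bits = 2219

2219 bits


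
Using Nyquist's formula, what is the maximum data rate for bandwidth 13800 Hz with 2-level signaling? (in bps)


Rate = 2 * B * log2(M) = 2 * 13800 * 1.0 = 27600.0

27600.0 bps


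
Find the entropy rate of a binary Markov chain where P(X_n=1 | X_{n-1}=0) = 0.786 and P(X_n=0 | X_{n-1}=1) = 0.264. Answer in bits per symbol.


Stationary distribution: pi_0 = p10/(p01+p10) = 0.2514, pi_1 = 0.7486. Entropy rate H' = pi_0*H(p01) + pi_1*H(p10) = 0.2514*0.7491 + 0.7486*0.8327 = 0.8117

0.8117 bits/symbol


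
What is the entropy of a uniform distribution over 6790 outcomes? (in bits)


H = log2(n) = log2(6790) = 12.7292

12.7292 bits


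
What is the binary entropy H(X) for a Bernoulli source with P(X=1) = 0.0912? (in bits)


H = -p*log2(p) - (1-p)*log2(1-p). -0.0912*log2(0.0912) = 0.315080; -0.9088*log2(0.9088) = 0.125383. H = 0.315080 + 0.125383 = 0.4405

0.4405 bits


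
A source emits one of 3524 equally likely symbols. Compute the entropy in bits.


H = log2(n) = log2(3524) = 11.783

11.783 bits


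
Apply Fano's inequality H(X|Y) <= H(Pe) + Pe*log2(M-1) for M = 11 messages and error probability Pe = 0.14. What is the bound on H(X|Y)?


H(Pe) = -Pe*log2(Pe) - (1-Pe)*log2(1-Pe) = -0.14*log2(0.14) - 0.86*log2(0.86) = 0.397110 + 0.187129 = 0.5842. Pe*log2(M-1) = 0.14*log2(10) = 0.465070. Bound = H(Pe) + Pe*log2(M-1) = 0.397110 + 0.187129 + 0.465070 = 1.0493

1.0493 bits


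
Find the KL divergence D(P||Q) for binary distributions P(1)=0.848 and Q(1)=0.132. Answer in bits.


KL = p*log2(p/q) + (1-p)*log2((1-p)/(1-q)) = 0.848*log2(0.848/0.132) + 0.152*log2(0.152/0.868) = 1.8936

1.8936 bits


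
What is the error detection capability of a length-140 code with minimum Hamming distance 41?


Detection capability = d_min - 1 = 41 - 1 = 40

40 errors


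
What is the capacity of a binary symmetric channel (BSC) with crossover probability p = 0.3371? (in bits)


H(p) = -p*log2(p) - (1-p)*log2(1-p) = -0.3371*log2(0.3371) - 0.6629*log2(0.6629) = 0.528826 + 0.393190 = 0.922. C = 1 - H(p) = 1 - 0.922 = 0.078

0.078 bits


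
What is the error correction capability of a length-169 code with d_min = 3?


Correction capability = floor((d-1)/2) = floor((3-1)/2) = 1

1 errors


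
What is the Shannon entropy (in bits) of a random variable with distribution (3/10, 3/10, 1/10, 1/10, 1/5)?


H = -sum(p_i * log2(p_i)). Terms: -(3/10)*log2(3/10) = 0.521090; -(3/10)*log2(3/10) = 0.521090; -(1/10)*log2(1/10) = 0.332193; -(1/10)*log2(1/10) = 0.332193; -(1/5)*log2(1/5) = 0.464386. H = 0.521090 + 0.521090 + 0.332193 + 0.332193 + 0.464386 = 2.171

2.171 bits


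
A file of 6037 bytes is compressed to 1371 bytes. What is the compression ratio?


Ratio = original / compressed = 6037 / 1371 = 4.4034

4.4034


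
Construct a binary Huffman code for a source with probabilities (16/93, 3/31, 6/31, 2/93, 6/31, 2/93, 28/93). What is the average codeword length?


Huffman construction (repeatedly merge the two least-probable nodes; each merge adds 1 bit to every symbol beneath it): 2/93 + 2/93 = 4/93; 4/93 + 3/31 = 13/93; 13/93 + 16/93 = 29/93; 6/31 + 6/31 = 12/31; 28/93 + 29/93 = 19/31; 12/31 + 19/31 = 1. Resulting codeword lengths (in the order the probabilities were given): (3, 4, 2, 5, 2, 5, 2). L_avg = sum(p_i * l_i) = 16/93*3 + 3/31*4 + 6/31*2 + 2/93*5 + 6/31*2 + 2/93*5 + 28/93*2 = 232/93 = 2.4946

2.4946 bits


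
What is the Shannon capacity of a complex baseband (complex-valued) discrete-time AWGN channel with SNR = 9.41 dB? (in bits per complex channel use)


SNR_linear = 10^(9.41/10) = 8.7297; C = log2(1 + SNR_linear) = log2(1 + 8.7297) = 3.2824

3.2824 bits/channel use


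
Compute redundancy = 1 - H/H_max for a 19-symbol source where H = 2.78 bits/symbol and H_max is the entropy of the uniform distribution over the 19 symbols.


H_max = log2(K) = log2(19) = 4.2479 bits/symbol. Redundancy = 1 - H/H_max = 1 - 2.78/4.2479 = 1 - 0.6544 = 0.3456

0.3456


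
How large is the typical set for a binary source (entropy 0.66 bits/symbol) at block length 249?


log2|A_typical| = nH = 249 * 0.66 = 164.34, so |A_typical| ~ 2^164.34 = 2.960e+49

2.960e+49


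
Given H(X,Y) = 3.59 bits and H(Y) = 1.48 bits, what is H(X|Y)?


H(X|Y) = H(X,Y) - H(Y) = 3.59 - 1.48 = 2.11

2.11 bits


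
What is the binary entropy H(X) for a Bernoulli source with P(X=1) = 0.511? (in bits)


H = -p*log2(p) - (1-p)*log2(1-p). -0.511*log2(0.511) = 0.494957; -0.489*log2(0.489) = 0.504694. H = 0.494957 + 0.504694 = 0.9997

0.9997 bits


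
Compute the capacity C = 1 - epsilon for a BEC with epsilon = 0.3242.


C = 1 - epsilon = 1 - 0.3242 = 0.6758

0.6758 bits


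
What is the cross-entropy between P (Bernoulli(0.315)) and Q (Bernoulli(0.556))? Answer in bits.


H(P,Q) = -p*log2(q) - (1-p)*log2(1-q). -0.315*log2(0.556) = 0.266756; -0.685*log2(0.444) = 0.802387. H(P,Q) = 0.266756 + 0.802387 = 1.0691

1.0691 bits


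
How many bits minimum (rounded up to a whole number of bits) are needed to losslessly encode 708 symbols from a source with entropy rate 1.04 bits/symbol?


Minimum bits >= n * H = 708 * 1.04 = 736.32, rounded up to a whole number of bits = 737

737 bits


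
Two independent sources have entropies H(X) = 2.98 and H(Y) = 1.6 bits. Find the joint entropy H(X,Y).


For independent variables, H(X,Y) = H(X) + H(Y) = 2.98 + 1.6 = 4.58

4.58 bits


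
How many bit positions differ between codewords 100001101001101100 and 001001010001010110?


Count differing positions: ^ . ^ . . . ^ ^ ^ . . . ^ ^ ^ . ^ . = 9 differences

9


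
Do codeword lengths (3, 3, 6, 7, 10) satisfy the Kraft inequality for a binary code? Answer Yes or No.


Kraft sum = sum(2^(-l_i)) = 0.2744, need <= 1. Result: satisfied (a binary prefix-free code with these lengths exists)

Yes


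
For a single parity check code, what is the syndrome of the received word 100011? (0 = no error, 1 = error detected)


Syndrome = XOR of all bits = 1 XOR 0 XOR 0 XOR 0 XOR 1 XOR 1 = 1

1


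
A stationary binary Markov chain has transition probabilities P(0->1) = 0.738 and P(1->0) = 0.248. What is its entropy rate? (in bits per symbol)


Stationary distribution: pi_0 = p10/(p01+p10) = 0.2515, pi_1 = 0.7485. Entropy rate H' = pi_0*H(p01) + pi_1*H(p10) = 0.2515*0.8297 + 0.7485*0.8081 = 0.8135

0.8135 bits/symbol


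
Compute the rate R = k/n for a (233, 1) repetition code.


Rate = k/n = 1/233

1/233


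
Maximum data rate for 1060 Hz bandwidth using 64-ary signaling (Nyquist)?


Rate = 2 * B * log2(M) = 2 * 1060 * 6.0 = 12720.0

12720.0 bps


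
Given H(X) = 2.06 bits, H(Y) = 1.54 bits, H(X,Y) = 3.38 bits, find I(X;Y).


I(X;Y) = H(X) + H(Y) - H(X,Y) = 2.06 + 1.54 - 3.38 = 0.22

0.22 bits


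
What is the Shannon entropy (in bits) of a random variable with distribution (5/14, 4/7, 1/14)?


H = -sum(p_i * log2(p_i)). Terms: -(5/14)*log2(5/14) = 0.530510; -(4/7)*log2(4/7) = 0.461346; -(1/14)*log2(1/14) = 0.271954. H = 0.530510 + 0.461346 + 0.271954 = 1.2638

1.2638 bits


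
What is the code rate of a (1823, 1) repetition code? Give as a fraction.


Rate = k/n = 1/1823

1/1823


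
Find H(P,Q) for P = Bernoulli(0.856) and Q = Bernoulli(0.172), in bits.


H(P,Q) = -p*log2(q) - (1-p)*log2(1-q). -0.856*log2(0.172) = 2.173829; -0.144*log2(0.828) = 0.039211. H(P,Q) = 2.173829 + 0.039211 = 2.213

2.213 bits


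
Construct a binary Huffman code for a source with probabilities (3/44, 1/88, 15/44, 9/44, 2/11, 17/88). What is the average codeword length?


Huffman construction (repeatedly merge the two least-probable nodes; each merge adds 1 bit to every symbol beneath it): 1/88 + 3/44 = 7/88; 7/88 + 2/11 = 23/88; 17/88 + 9/44 = 35/88; 23/88 + 15/44 = 53/88; 35/88 + 53/88 = 1. Resulting codeword lengths (in the order the probabilities were given): (4, 4, 2, 2, 3, 2). L_avg = sum(p_i * l_i) = 3/44*4 + 1/88*4 + 15/44*2 + 9/44*2 + 2/11*3 + 17/88*2 = 103/44 = 2.3409

2.3409 bits


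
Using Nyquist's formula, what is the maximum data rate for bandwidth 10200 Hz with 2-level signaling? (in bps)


Rate = 2 * B * log2(M) = 2 * 10200 * 1.0 = 20400.0

20400.0 bps


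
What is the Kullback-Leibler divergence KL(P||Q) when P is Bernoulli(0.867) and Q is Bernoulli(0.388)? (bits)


KL = p*log2(p/q) + (1-p)*log2((1-p)/(1-q)) = 0.867*log2(0.867/0.388) + 0.133*log2(0.133/0.612) = 0.7128

0.7128 bits


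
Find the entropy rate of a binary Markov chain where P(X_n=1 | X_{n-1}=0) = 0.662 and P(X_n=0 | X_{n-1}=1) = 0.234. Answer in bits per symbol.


Stationary distribution: pi_0 = p10/(p01+p10) = 0.2612, pi_1 = 0.7388. Entropy rate H' = pi_0*H(p01) + pi_1*H(p10) = 0.2612*0.9229 + 0.7388*0.7849 = 0.821

0.821 bits/symbol


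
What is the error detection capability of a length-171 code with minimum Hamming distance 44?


Detection capability = d_min - 1 = 44 - 1 = 43

43 errors


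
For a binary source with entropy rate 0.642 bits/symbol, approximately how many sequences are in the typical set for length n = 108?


log2|A_typical| = nH = 108 * 0.642 = 69.336, so |A_typical| ~ 2^69.336 = 7.451e+20

7.451e+20


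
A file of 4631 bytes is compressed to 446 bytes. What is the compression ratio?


Ratio = original / compressed = 4631 / 446 = 10.3834

10.3834


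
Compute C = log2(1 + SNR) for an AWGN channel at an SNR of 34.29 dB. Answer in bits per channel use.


SNR_linear = 10^(34.29/10) = 2685.3444; C = log2(1 + SNR_linear) = log2(1 + 2685.3444) = 11.3914

11.3914 bits/channel use


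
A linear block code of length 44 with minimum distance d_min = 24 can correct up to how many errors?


Correction capability = floor((d-1)/2) = floor((24-1)/2) = 11

11 errors


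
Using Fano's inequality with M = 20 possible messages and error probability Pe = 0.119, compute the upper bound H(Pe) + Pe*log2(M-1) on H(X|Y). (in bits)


H(Pe) = -Pe*log2(Pe) - (1-Pe)*log2(1-Pe) = -0.119*log2(0.119) - 0.881*log2(0.881) = 0.365445 + 0.161035 = 0.5265. Pe*log2(M-1) = 0.119*log2(19) = 0.505503. Bound = H(Pe) + Pe*log2(M-1) = 0.365445 + 0.161035 + 0.505503 = 1.032

1.032 bits


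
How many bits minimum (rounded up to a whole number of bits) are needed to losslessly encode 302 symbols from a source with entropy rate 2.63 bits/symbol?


Minimum bits >= n * H = 302 * 2.63 = 794.26, rounded up to a whole number of bits = 795

795 bits


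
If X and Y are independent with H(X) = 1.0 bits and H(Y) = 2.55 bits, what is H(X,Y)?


For independent variables, H(X,Y) = H(X) + H(Y) = 1.0 + 2.55 = 3.55

3.55 bits


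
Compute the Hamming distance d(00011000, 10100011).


Count differing positions: ^ . ^ ^ ^ . ^ ^ = 6 differences

6


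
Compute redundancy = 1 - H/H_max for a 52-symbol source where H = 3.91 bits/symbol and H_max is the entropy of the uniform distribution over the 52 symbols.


H_max = log2(K) = log2(52) = 5.7004 bits/symbol. Redundancy = 1 - H/H_max = 1 - 3.91/5.7004 = 1 - 0.6859 = 0.3141

0.3141


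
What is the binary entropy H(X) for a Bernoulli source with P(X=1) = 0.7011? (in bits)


H = -p*log2(p) - (1-p)*log2(1-p). -0.7011*log2(0.7011) = 0.359179; -0.2989*log2(0.2989) = 0.520763. H = 0.359179 + 0.520763 = 0.8799

0.8799 bits


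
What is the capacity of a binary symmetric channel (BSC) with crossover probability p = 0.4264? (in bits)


H(p) = -p*log2(p) - (1-p)*log2(1-p) = -0.4264*log2(0.4264) - 0.5736*log2(0.5736) = 0.524353 + 0.459960 = 0.9843. C = 1 - H(p) = 1 - 0.9843 = 0.0157

0.0157 bits


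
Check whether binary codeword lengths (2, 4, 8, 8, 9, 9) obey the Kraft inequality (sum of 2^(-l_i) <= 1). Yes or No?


Kraft sum = sum(2^(-l_i)) = 0.3242, need <= 1. Result: satisfied (a binary prefix-free code with these lengths exists)

Yes


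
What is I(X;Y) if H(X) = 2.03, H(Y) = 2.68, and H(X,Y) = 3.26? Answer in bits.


I(X;Y) = H(X) + H(Y) - H(X,Y) = 2.03 + 2.68 - 3.26 = 1.45

1.45 bits


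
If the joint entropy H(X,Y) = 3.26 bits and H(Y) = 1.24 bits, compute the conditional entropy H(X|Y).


H(X|Y) = H(X,Y) - H(Y) = 3.26 - 1.24 = 2.02

2.02 bits


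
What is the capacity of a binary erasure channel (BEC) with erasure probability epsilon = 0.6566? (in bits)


C = 1 - epsilon = 1 - 0.6566 = 0.3434

0.3434 bits


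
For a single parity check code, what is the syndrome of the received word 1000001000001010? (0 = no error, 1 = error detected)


Syndrome = XOR of all bits = 1 XOR 0 XOR 0 XOR 0 XOR 0 XOR 0 XOR 1 XOR 0 XOR 0 XOR 0 XOR 0 XOR 0 XOR 1 XOR 0 XOR 1 XOR 0 = 0

0


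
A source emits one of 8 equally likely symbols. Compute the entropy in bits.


H = log2(n) = log2(8) = 3.0

3.0 bits


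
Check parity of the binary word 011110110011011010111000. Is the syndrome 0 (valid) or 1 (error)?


Syndrome = XOR of all bits = 0 XOR 1 XOR 1 XOR 1 XOR 1 XOR 0 XOR 1 XOR 1 XOR 0 XOR 0 XOR 1 XOR 1 XOR 0 XOR 1 XOR 1 XOR 0 XOR 1 XOR 0 XOR 1 XOR 1 XOR 1 XOR 0 XOR 0 XOR 0 = 0

0


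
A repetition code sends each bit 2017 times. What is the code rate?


Rate = k/n = 1/2017

1/2017


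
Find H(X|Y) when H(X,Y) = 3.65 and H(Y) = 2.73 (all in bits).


H(X|Y) = H(X,Y) - H(Y) = 3.65 - 2.73 = 0.92

0.92 bits


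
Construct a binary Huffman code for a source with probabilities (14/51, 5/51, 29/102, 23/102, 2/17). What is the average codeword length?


Huffman construction (repeatedly merge the two least-probable nodes; each merge adds 1 bit to every symbol beneath it): 5/51 + 2/17 = 11/51; 11/51 + 23/102 = 15/34; 14/51 + 29/102 = 19/34; 15/34 + 19/34 = 1. Resulting codeword lengths (in the order the probabilities were given): (2, 3, 2, 2, 3). L_avg = sum(p_i * l_i) = 14/51*2 + 5/51*3 + 29/102*2 + 23/102*2 + 2/17*3 = 113/51 = 2.2157

2.2157 bits


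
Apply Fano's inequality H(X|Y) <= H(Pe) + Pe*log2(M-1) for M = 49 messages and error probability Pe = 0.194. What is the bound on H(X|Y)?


H(Pe) = -Pe*log2(Pe) - (1-Pe)*log2(1-Pe) = -0.194*log2(0.194) - 0.806*log2(0.806) = 0.458979 + 0.250785 = 0.7098. Pe*log2(M-1) = 0.194*log2(48) = 1.083483. Bound = H(Pe) + Pe*log2(M-1) = 0.458979 + 0.250785 + 1.083483 = 1.7932

1.7932 bits


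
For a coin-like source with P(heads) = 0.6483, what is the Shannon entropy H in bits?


H = -p*log2(p) - (1-p)*log2(1-p). -0.6483*log2(0.6483) = 0.405360; -0.3517*log2(0.3517) = 0.530217. H = 0.405360 + 0.530217 = 0.9356

0.9356 bits


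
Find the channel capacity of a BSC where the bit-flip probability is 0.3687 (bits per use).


H(p) = -p*log2(p) - (1-p)*log2(1-p) = -0.3687*log2(0.3687) - 0.6313*log2(0.6313) = 0.530737 + 0.418932 = 0.9497. C = 1 - H(p) = 1 - 0.9497 = 0.0503

0.0503 bits


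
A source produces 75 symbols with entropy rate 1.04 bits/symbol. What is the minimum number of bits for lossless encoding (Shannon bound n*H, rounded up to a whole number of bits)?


Minimum bits >= n * H = 75 * 1.04 = 78.0, rounded up to a whole number of bits = 78

78 bits


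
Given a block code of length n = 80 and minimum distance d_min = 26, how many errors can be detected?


Detection capability = d_min - 1 = 26 - 1 = 25

25 errors


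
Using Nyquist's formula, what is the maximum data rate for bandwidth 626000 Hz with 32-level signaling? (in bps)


Rate = 2 * B * log2(M) = 2 * 626000 * 5.0 = 6260000.0

6260000.0 bps


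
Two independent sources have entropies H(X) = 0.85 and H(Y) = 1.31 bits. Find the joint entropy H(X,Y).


For independent variables, H(X,Y) = H(X) + H(Y) = 0.85 + 1.31 = 2.16

2.16 bits


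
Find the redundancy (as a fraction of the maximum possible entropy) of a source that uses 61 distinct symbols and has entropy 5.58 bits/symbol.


H_max = log2(K) = log2(61) = 5.9307 bits/symbol. Redundancy = 1 - H/H_max = 1 - 5.58/5.9307 = 1 - 0.9409 = 0.0591

0.0591


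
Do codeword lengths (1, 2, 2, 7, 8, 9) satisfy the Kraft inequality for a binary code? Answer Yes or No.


Kraft sum = sum(2^(-l_i)) = 1.0137, need <= 1. Result: violated (a binary prefix-free code with these lengths cannot exist)

No


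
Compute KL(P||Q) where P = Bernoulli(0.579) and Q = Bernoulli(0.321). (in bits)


KL = p*log2(p/q) + (1-p)*log2((1-p)/(1-q)) = 0.579*log2(0.579/0.321) + 0.421*log2(0.421/0.679) = 0.2024

0.2024 bits


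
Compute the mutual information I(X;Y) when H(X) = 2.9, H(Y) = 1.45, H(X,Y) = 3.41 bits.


I(X;Y) = H(X) + H(Y) - H(X,Y) = 2.9 + 1.45 - 3.41 = 0.94

0.94 bits


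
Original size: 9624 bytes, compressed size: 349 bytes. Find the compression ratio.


Ratio = original / compressed = 9624 / 349 = 27.5759

27.5759


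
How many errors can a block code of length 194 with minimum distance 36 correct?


Correction capability = floor((d-1)/2) = floor((36-1)/2) = 17

17 errors


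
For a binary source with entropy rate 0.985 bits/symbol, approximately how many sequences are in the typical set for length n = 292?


log2|A_typical| = nH = 292 * 0.985 = 287.62, so |A_typical| ~ 2^287.62 = 3.822e+86

3.822e+86


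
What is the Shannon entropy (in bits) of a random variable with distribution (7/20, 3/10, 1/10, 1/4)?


H = -sum(p_i * log2(p_i)). Terms: -(7/20)*log2(7/20) = 0.530101; -(3/10)*log2(3/10) = 0.521090; -(1/10)*log2(1/10) = 0.332193; -(1/4)*log2(1/4) = 0.500000. H = 0.530101 + 0.521090 + 0.332193 + 0.500000 = 1.8834

1.8834 bits


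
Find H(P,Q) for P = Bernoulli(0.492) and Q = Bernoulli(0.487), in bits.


H(P,Q) = -p*log2(q) - (1-p)*log2(1-q). -0.492*log2(0.487) = 0.510699; -0.508*log2(0.513) = 0.489188. H(P,Q) = 0.510699 + 0.489188 = 0.9999

0.9999 bits


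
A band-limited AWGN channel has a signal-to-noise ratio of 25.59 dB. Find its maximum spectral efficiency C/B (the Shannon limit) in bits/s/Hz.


SNR_linear = 10^(25.59/10) = 362.243; C/B = log2(1 + SNR_linear) = log2(1 + 362.243) = 8.5048

8.5048 bits/s/Hz


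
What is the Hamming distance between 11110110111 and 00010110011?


Count differing positions: ^ ^ ^ . . . . . ^ . . = 4 differences

4


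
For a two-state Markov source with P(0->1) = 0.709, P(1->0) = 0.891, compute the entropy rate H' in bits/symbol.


Stationary distribution: pi_0 = p10/(p01+p10) = 0.5569, pi_1 = 0.4431. Entropy rate H' = pi_0*H(p01) + pi_1*H(p10) = 0.5569*0.87 + 0.4431*0.4969 = 0.7047

0.7047 bits/symbol


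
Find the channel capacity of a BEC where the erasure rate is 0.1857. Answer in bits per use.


C = 1 - epsilon = 1 - 0.1857 = 0.8143

0.8143 bits


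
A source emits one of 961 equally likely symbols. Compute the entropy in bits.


H = log2(n) = log2(961) = 9.9084

9.9084 bits


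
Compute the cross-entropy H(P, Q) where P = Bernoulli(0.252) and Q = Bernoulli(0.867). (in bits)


H(P,Q) = -p*log2(q) - (1-p)*log2(1-q). -0.252*log2(0.867) = 0.051886; -0.748*log2(0.133) = 2.177055. H(P,Q) = 0.051886 + 2.177055 = 2.2289

2.2289 bits


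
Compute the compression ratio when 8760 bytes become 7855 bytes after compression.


Ratio = original / compressed = 8760 / 7855 = 1.1152

1.1152


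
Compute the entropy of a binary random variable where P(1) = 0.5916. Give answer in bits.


H = -p*log2(p) - (1-p)*log2(1-p). -0.5916*log2(0.5916) = 0.448022; -0.4084*log2(0.4084) = 0.527630. H = 0.448022 + 0.527630 = 0.9757

0.9757 bits


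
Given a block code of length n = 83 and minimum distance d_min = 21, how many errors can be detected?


Detection capability = d_min - 1 = 21 - 1 = 20

20 errors


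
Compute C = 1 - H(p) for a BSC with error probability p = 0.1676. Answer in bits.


H(p) = -p*log2(p) - (1-p)*log2(1-p) = -0.1676*log2(0.1676) - 0.8324*log2(0.8324) = 0.431889 + 0.220296 = 0.6522. C = 1 - H(p) = 1 - 0.6522 = 0.3478

0.3478 bits


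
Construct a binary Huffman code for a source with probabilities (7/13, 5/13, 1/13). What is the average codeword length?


Huffman construction (repeatedly merge the two least-probable nodes; each merge adds 1 bit to every symbol beneath it): 1/13 + 5/13 = 6/13; 6/13 + 7/13 = 1. Resulting codeword lengths (in the order the probabilities were given): (1, 2, 2). L_avg = sum(p_i * l_i) = 7/13*1 + 5/13*2 + 1/13*2 = 19/13 = 1.4615

1.4615 bits


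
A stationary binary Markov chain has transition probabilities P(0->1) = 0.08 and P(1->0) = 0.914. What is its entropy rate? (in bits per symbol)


Stationary distribution: pi_0 = p10/(p01+p10) = 0.9195, pi_1 = 0.0805. Entropy rate H' = pi_0*H(p01) + pi_1*H(p10) = 0.9195*0.4022 + 0.0805*0.423 = 0.4039

0.4039 bits/symbol


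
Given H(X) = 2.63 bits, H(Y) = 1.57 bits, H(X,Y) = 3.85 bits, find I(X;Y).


I(X;Y) = H(X) + H(Y) - H(X,Y) = 2.63 + 1.57 - 3.85 = 0.35

0.35 bits


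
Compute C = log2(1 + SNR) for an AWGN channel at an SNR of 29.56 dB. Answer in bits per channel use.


SNR_linear = 10^(29.56/10) = 903.6495; C = log2(1 + SNR_linear) = log2(1 + 903.6495) = 9.8212

9.8212 bits/channel use


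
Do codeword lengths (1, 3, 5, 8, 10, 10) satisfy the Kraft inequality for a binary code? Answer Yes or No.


Kraft sum = sum(2^(-l_i)) = 0.6621, need <= 1. Result: satisfied (a binary prefix-free code with these lengths exists)

Yes


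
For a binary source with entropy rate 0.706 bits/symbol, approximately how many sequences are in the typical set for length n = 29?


log2|A_typical| = nH = 29 * 0.706 = 20.474, so |A_typical| ~ 2^20.474 = 1.456e+06

1.456e+06


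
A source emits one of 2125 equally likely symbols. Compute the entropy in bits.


H = log2(n) = log2(2125) = 11.0532

11.0532 bits


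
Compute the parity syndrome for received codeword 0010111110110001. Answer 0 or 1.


Syndrome = XOR of all bits = 0 XOR 0 XOR 1 XOR 0 XOR 1 XOR 1 XOR 1 XOR 1 XOR 1 XOR 0 XOR 1 XOR 1 XOR 0 XOR 0 XOR 0 XOR 1 = 1

1


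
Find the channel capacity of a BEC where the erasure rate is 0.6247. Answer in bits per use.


C = 1 - epsilon = 1 - 0.6247 = 0.3753

0.3753 bits


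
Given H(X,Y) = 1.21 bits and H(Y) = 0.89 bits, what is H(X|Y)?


H(X|Y) = H(X,Y) - H(Y) = 1.21 - 0.89 = 0.32

0.32 bits


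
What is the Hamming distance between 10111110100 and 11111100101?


Count differing positions: . ^ . . . . ^ . . . ^ = 3 differences

3


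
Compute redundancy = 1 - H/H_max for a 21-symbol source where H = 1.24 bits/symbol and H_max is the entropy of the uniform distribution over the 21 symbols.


H_max = log2(K) = log2(21) = 4.3923 bits/symbol. Redundancy = 1 - H/H_max = 1 - 1.24/4.3923 = 1 - 0.2823 = 0.7177

0.7177


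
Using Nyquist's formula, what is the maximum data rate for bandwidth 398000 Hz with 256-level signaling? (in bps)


Rate = 2 * B * log2(M) = 2 * 398000 * 8.0 = 6368000.0

6368000.0 bps


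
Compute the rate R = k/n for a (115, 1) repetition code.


Rate = k/n = 1/115

1/115


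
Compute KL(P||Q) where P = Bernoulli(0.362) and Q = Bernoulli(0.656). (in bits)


KL = p*log2(p/q) + (1-p)*log2((1-p)/(1-q)) = 0.362*log2(0.362/0.656) + 0.638*log2(0.638/0.344) = 0.2581

0.2581 bits


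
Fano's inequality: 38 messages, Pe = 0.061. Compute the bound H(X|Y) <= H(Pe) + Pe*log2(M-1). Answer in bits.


H(Pe) = -Pe*log2(Pe) - (1-Pe)*log2(1-Pe) = -0.061*log2(0.061) - 0.939*log2(0.939) = 0.246138 + 0.085264 = 0.3314. Pe*log2(M-1) = 0.061*log2(37) = 0.317777. Bound = H(Pe) + Pe*log2(M-1) = 0.246138 + 0.085264 + 0.317777 = 0.6492

0.6492 bits


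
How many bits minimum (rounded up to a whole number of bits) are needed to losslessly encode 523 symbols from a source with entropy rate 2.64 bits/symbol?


Minimum bits >= n * H = 523 * 2.64 = 1380.72, rounded up to a whole number of bits = 1381

1381 bits


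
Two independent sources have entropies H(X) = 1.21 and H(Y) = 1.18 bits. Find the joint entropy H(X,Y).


For independent variables, H(X,Y) = H(X) + H(Y) = 1.21 + 1.18 = 2.39

2.39 bits


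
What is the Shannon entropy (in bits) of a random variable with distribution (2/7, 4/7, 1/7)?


H = -sum(p_i * log2(p_i)). Terms: -(2/7)*log2(2/7) = 0.516387; -(4/7)*log2(4/7) = 0.461346; -(1/7)*log2(1/7) = 0.401051. H = 0.516387 + 0.461346 + 0.401051 = 1.3788

1.3788 bits


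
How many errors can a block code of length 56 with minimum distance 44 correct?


Correction capability = floor((d-1)/2) = floor((44-1)/2) = 21

21 errors


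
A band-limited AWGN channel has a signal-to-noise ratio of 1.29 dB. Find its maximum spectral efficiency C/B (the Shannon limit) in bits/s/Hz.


SNR_linear = 10^(1.29/10) = 1.3459; C/B = log2(1 + SNR_linear) = log2(1 + 1.3459) = 1.2301

1.2301 bits/s/Hz


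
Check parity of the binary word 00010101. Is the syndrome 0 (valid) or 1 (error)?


Syndrome = XOR of all bits = 0 XOR 0 XOR 0 XOR 1 XOR 0 XOR 1 XOR 0 XOR 1 = 1

1


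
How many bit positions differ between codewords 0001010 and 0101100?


Count differing positions: . ^ . . ^ ^ . = 3 differences

3


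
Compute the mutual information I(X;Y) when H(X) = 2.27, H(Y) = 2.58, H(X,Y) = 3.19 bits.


I(X;Y) = H(X) + H(Y) - H(X,Y) = 2.27 + 2.58 - 3.19 = 1.66

1.66 bits


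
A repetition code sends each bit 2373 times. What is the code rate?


Rate = k/n = 1/2373

1/2373


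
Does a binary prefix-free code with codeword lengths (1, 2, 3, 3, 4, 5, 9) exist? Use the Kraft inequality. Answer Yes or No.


Kraft sum = sum(2^(-l_i)) = 1.0957, need <= 1. Result: violated (a binary prefix-free code with these lengths cannot exist)

No


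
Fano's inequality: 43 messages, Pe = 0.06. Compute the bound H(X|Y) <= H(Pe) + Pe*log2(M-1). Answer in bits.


H(Pe) = -Pe*log2(Pe) - (1-Pe)*log2(1-Pe) = -0.06*log2(0.06) - 0.94*log2(0.94) = 0.243534 + 0.083911 = 0.3274. Pe*log2(M-1) = 0.06*log2(42) = 0.323539. Bound = H(Pe) + Pe*log2(M-1) = 0.243534 + 0.083911 + 0.323539 = 0.651

0.651 bits


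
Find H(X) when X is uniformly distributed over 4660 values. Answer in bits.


H = log2(n) = log2(4660) = 12.1861

12.1861 bits


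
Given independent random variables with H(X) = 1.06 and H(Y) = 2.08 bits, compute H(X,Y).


For independent variables, H(X,Y) = H(X) + H(Y) = 1.06 + 2.08 = 3.14

3.14 bits


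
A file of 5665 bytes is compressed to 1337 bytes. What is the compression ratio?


Ratio = original / compressed = 5665 / 1337 = 4.2371

4.2371


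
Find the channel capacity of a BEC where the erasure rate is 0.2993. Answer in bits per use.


C = 1 - epsilon = 1 - 0.2993 = 0.7007

0.7007 bits


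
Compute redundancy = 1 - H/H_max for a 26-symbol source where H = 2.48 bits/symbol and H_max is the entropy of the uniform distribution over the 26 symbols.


H_max = log2(K) = log2(26) = 4.7004 bits/symbol. Redundancy = 1 - H/H_max = 1 - 2.48/4.7004 = 1 - 0.5276 = 0.4724

0.4724


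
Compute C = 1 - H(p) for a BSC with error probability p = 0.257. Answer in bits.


H(p) = -p*log2(p) - (1-p)*log2(1-p) = -0.257*log2(0.257) - 0.743*log2(0.743) = 0.503761 + 0.318424 = 0.8222. C = 1 - H(p) = 1 - 0.8222 = 0.1778

0.1778 bits


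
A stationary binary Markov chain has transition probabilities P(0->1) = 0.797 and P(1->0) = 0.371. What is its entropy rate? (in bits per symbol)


Stationary distribution: pi_0 = p10/(p01+p10) = 0.3176, pi_1 = 0.6824. Entropy rate H' = pi_0*H(p01) + pi_1*H(p10) = 0.3176*0.7279 + 0.6824*0.9514 = 0.8804

0.8804 bits/symbol


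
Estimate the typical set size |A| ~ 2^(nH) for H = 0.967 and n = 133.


log2|A_typical| = nH = 133 * 0.967 = 128.611, so |A_typical| ~ 2^128.611 = 5.197e+38

5.197e+38


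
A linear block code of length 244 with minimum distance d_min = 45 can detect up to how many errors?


Detection capability = d_min - 1 = 45 - 1 = 44

44 errors


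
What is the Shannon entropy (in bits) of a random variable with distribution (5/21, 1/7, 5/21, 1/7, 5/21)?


H = -sum(p_i * log2(p_i)). Terms: -(5/21)*log2(5/21) = 0.492950; -(1/7)*log2(1/7) = 0.401051; -(5/21)*log2(5/21) = 0.492950; -(1/7)*log2(1/7) = 0.401051; -(5/21)*log2(5/21) = 0.492950. H = 0.492950 + 0.401051 + 0.492950 + 0.401051 + 0.492950 = 2.281

2.281 bits


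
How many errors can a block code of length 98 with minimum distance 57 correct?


Correction capability = floor((d-1)/2) = floor((57-1)/2) = 28

28 errors


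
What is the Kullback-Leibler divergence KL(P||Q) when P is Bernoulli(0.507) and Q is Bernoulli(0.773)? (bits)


KL = p*log2(p/q) + (1-p)*log2((1-p)/(1-q)) = 0.507*log2(0.507/0.773) + 0.493*log2(0.493/0.227) = 0.2431

0.2431 bits


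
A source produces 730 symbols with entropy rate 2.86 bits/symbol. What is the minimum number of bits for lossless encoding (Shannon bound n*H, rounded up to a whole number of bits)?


Minimum bits >= n * H = 730 * 2.86 = 2087.8, rounded up to a whole number of bits = 2088

2088 bits


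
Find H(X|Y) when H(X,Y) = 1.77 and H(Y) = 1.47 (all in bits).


H(X|Y) = H(X,Y) - H(Y) = 1.77 - 1.47 = 0.3

0.3 bits


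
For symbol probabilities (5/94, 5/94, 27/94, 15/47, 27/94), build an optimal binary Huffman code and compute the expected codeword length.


Huffman construction (repeatedly merge the two least-probable nodes; each merge adds 1 bit to every symbol beneath it): 5/94 + 5/94 = 5/47; 5/47 + 27/94 = 37/94; 27/94 + 15/47 = 57/94; 37/94 + 57/94 = 1. Resulting codeword lengths (in the order the probabilities were given): (3, 3, 2, 2, 2). L_avg = sum(p_i * l_i) = 5/94*3 + 5/94*3 + 27/94*2 + 15/47*2 + 27/94*2 = 99/47 = 2.1064

2.1064 bits


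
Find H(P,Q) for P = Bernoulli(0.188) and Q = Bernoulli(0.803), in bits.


H(P,Q) = -p*log2(q) - (1-p)*log2(1-q). -0.188*log2(0.803) = 0.059507; -0.812*log2(0.197) = 1.903111. H(P,Q) = 0.059507 + 1.903111 = 1.9626

1.9626 bits


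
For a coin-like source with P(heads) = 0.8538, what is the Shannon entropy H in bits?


H = -p*log2(p) - (1-p)*log2(1-p). -0.8538*log2(0.8538) = 0.194692; -0.1462*log2(0.1462) = 0.405557. H = 0.194692 + 0.405557 = 0.6002

0.6002 bits


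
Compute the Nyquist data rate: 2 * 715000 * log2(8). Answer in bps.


Rate = 2 * B * log2(M) = 2 * 715000 * 3.0 = 4290000.0

4290000.0 bps


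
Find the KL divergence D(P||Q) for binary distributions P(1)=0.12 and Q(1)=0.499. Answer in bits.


KL = p*log2(p/q) + (1-p)*log2((1-p)/(1-q)) = 0.12*log2(0.12/0.499) + 0.88*log2(0.88/0.501) = 0.4684

0.4684 bits


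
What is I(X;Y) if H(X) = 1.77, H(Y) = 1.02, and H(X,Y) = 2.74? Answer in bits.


I(X;Y) = H(X) + H(Y) - H(X,Y) = 1.77 + 1.02 - 2.74 = 0.05

0.05 bits


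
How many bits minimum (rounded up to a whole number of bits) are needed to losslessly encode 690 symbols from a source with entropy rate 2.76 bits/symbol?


Minimum bits >= n * H = 690 * 2.76 = 1904.4, rounded up to a whole number of bits = 1905

1905 bits


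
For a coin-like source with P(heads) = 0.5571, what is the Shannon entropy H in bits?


H = -p*log2(p) - (1-p)*log2(1-p). -0.5571*log2(0.5571) = 0.470188; -0.4429*log2(0.4429) = 0.520384. H = 0.470188 + 0.520384 = 0.9906

0.9906 bits


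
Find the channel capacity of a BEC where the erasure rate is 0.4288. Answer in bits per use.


C = 1 - epsilon = 1 - 0.4288 = 0.5712

0.5712 bits


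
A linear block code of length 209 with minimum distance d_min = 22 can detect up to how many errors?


Detection capability = d_min - 1 = 22 - 1 = 21

21 errors


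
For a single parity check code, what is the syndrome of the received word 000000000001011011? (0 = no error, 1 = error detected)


Syndrome = XOR of all bits = 0 XOR 0 XOR 0 XOR 0 XOR 0 XOR 0 XOR 0 XOR 0 XOR 0 XOR 0 XOR 0 XOR 1 XOR 0 XOR 1 XOR 1 XOR 0 XOR 1 XOR 1 = 1

1


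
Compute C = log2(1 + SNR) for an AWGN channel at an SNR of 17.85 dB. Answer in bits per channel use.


SNR_linear = 10^(17.85/10) = 60.9537; C = log2(1 + SNR_linear) = log2(1 + 60.9537) = 5.9531

5.9531 bits/channel use


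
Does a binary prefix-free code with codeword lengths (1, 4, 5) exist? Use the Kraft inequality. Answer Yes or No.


Kraft sum = sum(2^(-l_i)) = 0.5938, need <= 1. Result: satisfied (a binary prefix-free code with these lengths exists)

Yes


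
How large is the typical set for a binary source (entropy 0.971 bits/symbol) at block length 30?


log2|A_typical| = nH = 30 * 0.971 = 29.13, so |A_typical| ~ 2^29.13 = 5.875e+08

5.875e+08


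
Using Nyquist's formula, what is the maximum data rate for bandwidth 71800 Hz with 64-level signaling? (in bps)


Rate = 2 * B * log2(M) = 2 * 71800 * 6.0 = 861600.0

861600.0 bps


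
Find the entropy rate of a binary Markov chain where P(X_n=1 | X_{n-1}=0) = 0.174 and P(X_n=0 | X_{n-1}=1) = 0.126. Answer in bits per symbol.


Stationary distribution: pi_0 = p10/(p01+p10) = 0.42, pi_1 = 0.58. Entropy rate H' = pi_0*H(p01) + pi_1*H(p10) = 0.42*0.6668 + 0.58*0.5464 = 0.5969

0.5969 bits/symbol
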